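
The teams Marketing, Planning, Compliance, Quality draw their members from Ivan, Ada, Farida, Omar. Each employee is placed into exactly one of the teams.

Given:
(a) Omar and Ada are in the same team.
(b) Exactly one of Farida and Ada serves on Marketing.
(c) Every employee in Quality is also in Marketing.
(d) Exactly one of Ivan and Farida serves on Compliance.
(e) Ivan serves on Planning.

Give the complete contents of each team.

From (e): Ivan ∈ Planning.
(d) (exactly one): Farida ∈ Compliance.
(b) (exactly one): Ada ∈ Marketing.
(a): Omar matches Ada: Omar ∈ Marketing.

Marketing = {Ada, Omar}; Planning = {Ivan}; Compliance = {Farida}; Quality = {}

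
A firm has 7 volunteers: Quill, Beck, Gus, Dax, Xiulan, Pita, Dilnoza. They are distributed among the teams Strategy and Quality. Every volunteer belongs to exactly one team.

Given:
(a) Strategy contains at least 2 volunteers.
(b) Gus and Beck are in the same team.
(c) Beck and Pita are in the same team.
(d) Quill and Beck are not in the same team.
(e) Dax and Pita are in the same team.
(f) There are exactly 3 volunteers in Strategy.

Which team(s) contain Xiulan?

Xiulan: Strategy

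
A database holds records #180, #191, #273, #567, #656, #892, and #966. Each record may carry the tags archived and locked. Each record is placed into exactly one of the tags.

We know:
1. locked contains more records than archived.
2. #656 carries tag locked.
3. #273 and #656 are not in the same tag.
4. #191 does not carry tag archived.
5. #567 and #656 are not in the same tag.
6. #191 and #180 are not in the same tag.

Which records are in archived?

archived = {#180, #273, #567}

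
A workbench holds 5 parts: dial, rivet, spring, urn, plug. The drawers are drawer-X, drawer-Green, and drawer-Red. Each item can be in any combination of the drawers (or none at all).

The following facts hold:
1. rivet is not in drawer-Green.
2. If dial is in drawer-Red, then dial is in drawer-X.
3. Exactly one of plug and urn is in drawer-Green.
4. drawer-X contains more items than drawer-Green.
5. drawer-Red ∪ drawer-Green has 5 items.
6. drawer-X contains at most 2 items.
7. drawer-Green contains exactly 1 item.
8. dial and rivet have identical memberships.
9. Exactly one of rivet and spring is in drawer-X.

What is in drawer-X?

drawer-X = {dial, rivet}

From (1): rivet ∉ drawer-Green.
(8): dial matches rivet: dial ∉ drawer-Green.
Suppose dial ∉ drawer-X: no assignment then satisfies all the clues, so dial ∈ drawer-X.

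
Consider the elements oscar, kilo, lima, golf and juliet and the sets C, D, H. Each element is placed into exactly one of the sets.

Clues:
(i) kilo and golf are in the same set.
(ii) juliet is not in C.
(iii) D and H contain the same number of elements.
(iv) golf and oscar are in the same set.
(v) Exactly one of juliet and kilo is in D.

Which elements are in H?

H = {lima}

From (ii): juliet ∉ C.
Suppose oscar ∈ H: no assignment then satisfies all the clues, so oscar ∉ H.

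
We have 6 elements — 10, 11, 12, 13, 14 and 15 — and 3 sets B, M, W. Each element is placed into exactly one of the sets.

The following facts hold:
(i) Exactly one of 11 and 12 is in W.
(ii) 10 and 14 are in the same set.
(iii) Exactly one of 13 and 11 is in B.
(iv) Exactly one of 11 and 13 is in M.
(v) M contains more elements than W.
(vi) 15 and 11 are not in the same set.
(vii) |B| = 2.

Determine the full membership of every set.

B = {13, 15}; M = {10, 11, 14}; W = {12}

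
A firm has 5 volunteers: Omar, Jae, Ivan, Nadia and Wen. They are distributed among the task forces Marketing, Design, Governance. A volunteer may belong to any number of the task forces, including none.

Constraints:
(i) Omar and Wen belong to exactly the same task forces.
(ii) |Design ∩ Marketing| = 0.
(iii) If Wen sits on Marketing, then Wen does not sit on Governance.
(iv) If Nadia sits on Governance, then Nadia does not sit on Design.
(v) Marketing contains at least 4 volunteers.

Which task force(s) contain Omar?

Omar: Marketing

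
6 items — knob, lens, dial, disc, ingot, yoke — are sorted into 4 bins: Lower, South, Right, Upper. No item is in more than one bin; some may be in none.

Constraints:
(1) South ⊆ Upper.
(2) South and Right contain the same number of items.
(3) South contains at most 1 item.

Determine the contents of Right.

Right = {}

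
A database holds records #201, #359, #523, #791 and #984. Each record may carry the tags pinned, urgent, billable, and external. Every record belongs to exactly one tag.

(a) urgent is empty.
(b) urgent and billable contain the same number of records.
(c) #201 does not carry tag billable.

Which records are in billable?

billable = {}

From (c): #201 ∉ billable.
(a): urgent already has 0, so the rest are out.
Suppose #359 ∈ billable: no assignment then satisfies all the clues, so #359 ∉ billable.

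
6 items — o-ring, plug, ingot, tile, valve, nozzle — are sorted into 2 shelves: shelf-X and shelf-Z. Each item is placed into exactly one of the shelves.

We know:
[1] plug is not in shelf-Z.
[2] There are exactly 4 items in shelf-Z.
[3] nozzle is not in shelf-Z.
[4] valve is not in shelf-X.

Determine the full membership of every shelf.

shelf-X = {nozzle, plug}; shelf-Z = {ingot, o-ring, tile, valve}

From (1): plug ∉ shelf-Z.
From (3): nozzle ∉ shelf-Z.
From (4): valve ∉ shelf-X.
(2): only 4 candidates remain for shelf-Z, so all are in.
Only one shelf left: plug ∈ shelf-X.
Only one shelf left: nozzle ∈ shelf-X.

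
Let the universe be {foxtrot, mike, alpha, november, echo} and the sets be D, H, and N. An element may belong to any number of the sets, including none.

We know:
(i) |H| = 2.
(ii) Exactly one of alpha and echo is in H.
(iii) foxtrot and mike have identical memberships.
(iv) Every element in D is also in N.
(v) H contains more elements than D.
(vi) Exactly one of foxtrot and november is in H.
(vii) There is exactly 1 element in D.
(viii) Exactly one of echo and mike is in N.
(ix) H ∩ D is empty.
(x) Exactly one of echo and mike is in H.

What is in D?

D = {alpha}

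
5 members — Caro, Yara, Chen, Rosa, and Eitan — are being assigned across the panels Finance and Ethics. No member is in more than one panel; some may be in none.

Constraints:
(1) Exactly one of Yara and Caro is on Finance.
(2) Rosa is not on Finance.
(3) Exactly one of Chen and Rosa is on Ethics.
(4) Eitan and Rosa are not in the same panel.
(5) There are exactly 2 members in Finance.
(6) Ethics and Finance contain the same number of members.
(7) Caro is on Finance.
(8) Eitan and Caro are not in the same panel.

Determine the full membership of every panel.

Finance = {Caro, Chen}; Ethics = {Rosa, Yara}

From (2): Rosa ∉ Finance.
From (7): Caro ∈ Finance.
(1) (exactly one): Yara ∉ Finance.
(8): Eitan ∉ Finance.
(5): only 2 candidates remain for Finance, so all are in.
(3) (exactly one): Rosa ∈ Ethics.
(4): Eitan ∉ Ethics.
Suppose Yara ∉ Ethics: no assignment then satisfies all the clues, so Yara ∈ Ethics.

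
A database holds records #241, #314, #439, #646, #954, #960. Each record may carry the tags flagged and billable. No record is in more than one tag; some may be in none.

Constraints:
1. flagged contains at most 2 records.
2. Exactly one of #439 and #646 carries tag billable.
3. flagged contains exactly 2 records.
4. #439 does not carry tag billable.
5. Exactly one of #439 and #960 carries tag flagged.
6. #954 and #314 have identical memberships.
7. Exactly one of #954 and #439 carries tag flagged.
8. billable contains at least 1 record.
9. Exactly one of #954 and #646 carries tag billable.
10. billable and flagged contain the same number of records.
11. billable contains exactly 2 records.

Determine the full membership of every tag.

flagged = {#241, #439}; billable = {#646, #960}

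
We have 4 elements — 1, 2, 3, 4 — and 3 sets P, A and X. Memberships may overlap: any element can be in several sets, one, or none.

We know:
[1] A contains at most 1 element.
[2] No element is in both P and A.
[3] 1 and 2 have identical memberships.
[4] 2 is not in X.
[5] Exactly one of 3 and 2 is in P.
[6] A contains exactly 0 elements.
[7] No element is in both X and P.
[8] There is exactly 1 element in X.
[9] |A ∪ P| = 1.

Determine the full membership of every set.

P = {3}; A = {}; X = {4}

From (4): 2 ∉ X.
(3): 1 matches 2: 1 ∉ X.
(6): A already has 0, so the rest are out.
Suppose 1 ∈ P: no assignment then satisfies all the clues, so 1 ∉ P.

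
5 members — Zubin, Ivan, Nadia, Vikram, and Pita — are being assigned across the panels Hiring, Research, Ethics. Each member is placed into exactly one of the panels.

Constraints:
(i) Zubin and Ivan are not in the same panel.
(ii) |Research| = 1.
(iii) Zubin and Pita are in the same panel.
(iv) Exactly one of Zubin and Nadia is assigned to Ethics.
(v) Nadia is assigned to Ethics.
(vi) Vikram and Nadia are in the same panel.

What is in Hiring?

Hiring = {Pita, Zubin}

From (v): Nadia ∈ Ethics.
(iv) (exactly one): Zubin ∉ Ethics.
(vi): Vikram matches Nadia: Vikram ∉ Hiring.
(vi): Vikram matches Nadia: Vikram ∉ Research.
(vi): Vikram matches Nadia: Vikram ∈ Ethics.
(iii): Pita matches Zubin: Pita ∉ Ethics.
Suppose Zubin ∉ Hiring: no assignment then satisfies all the clues, so Zubin ∈ Hiring.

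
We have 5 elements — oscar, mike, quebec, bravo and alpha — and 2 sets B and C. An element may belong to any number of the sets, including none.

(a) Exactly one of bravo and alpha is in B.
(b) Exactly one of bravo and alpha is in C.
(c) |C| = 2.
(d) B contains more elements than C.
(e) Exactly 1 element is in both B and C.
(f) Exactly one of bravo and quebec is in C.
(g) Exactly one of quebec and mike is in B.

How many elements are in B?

3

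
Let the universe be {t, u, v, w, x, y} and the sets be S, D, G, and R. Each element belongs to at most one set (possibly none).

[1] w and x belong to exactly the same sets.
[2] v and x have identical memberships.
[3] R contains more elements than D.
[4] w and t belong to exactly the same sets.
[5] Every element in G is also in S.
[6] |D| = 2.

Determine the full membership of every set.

S = {}; D = {u, y}; G = {}; R = {t, v, w, x}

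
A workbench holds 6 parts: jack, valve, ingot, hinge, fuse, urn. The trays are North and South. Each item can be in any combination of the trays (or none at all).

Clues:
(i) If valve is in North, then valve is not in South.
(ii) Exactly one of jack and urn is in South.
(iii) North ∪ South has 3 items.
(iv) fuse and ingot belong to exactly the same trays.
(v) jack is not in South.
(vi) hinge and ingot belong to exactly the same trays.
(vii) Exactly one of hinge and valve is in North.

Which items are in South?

From (v): jack ∉ South.
(ii) (exactly one): urn ∈ South.
Suppose valve ∈ South: no assignment then satisfies all the clues, so valve ∉ South.

South = {urn}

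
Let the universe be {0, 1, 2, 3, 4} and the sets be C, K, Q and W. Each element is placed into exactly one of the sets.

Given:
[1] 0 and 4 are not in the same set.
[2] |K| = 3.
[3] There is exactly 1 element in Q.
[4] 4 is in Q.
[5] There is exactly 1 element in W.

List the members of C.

C = {}

From (4): 4 ∈ Q.
(1): 0 ∉ Q.
(3): Q already has 1, so the rest are out.
Suppose 0 ∈ C: no assignment then satisfies all the clues, so 0 ∉ C.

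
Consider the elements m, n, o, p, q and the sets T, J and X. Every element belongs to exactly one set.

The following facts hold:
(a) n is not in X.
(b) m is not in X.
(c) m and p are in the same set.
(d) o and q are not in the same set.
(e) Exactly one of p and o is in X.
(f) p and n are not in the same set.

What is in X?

X = {o}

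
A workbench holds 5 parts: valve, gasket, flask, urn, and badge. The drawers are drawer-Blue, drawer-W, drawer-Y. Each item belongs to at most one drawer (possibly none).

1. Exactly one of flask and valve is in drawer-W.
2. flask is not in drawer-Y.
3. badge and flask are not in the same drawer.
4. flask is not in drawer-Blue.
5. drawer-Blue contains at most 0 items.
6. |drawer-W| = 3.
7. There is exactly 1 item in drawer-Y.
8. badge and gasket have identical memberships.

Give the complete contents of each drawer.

From (2): flask ∉ drawer-Y.
From (4): flask ∉ drawer-Blue.
(5): drawer-Blue already has 0, so the rest are out.
Suppose valve ∉ drawer-W: no assignment then satisfies all the clues, so valve ∈ drawer-W.

drawer-Blue = {}; drawer-W = {badge, gasket, valve}; drawer-Y = {urn}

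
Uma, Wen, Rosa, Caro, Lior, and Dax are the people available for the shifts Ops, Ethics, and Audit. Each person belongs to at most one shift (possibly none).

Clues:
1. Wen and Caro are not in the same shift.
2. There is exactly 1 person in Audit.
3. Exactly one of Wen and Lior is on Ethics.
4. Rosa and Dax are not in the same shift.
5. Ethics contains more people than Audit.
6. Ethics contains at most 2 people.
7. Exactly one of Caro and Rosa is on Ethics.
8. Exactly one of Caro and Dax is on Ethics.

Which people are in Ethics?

Ethics = {Caro, Lior}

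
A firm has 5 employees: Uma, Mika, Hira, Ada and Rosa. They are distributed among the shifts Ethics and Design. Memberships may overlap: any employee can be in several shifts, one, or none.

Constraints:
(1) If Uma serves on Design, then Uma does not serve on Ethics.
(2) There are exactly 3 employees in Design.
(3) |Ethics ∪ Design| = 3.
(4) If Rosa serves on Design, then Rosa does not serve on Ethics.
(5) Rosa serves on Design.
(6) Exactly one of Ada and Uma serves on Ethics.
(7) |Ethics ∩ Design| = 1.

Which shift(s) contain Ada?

Ada: Design, Ethics

From (5): Rosa ∈ Design.
(4): Rosa ∉ Ethics.
Suppose Ada ∉ Ethics: no assignment then satisfies all the clues, so Ada ∈ Ethics.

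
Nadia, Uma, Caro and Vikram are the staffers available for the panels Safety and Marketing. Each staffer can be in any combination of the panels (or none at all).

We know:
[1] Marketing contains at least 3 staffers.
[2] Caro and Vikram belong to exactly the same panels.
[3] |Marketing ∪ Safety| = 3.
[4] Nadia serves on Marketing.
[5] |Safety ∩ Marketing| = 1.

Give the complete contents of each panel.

Safety = {Nadia}; Marketing = {Caro, Nadia, Vikram}

From (4): Nadia ∈ Marketing.
Suppose Nadia ∉ Safety: no assignment then satisfies all the clues, so Nadia ∈ Safety.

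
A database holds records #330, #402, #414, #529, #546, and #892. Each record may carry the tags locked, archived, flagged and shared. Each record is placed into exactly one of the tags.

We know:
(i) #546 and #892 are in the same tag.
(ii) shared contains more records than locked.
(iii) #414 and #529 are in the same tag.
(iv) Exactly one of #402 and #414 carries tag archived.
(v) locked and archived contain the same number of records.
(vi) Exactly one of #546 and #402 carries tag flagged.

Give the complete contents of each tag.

locked = {#330}; archived = {#402}; flagged = {#546, #892}; shared = {#414, #529}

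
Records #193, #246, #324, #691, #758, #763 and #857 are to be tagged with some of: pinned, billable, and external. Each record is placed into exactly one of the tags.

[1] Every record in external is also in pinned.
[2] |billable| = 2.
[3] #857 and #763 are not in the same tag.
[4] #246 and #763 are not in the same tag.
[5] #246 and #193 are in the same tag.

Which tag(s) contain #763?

#763: billable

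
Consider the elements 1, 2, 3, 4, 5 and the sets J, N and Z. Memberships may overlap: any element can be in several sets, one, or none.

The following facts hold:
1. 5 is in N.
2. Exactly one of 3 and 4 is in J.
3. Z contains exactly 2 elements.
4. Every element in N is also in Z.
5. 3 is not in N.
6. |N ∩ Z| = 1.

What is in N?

N = {5}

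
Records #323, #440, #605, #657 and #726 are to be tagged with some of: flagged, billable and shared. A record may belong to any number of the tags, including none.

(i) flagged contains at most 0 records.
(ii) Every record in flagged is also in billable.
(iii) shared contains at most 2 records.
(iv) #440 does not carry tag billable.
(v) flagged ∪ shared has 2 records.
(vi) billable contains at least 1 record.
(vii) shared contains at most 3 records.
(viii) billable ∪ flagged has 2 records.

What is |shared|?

From (iv): #440 ∉ billable.
(i): flagged already has 0, so the rest are out.

2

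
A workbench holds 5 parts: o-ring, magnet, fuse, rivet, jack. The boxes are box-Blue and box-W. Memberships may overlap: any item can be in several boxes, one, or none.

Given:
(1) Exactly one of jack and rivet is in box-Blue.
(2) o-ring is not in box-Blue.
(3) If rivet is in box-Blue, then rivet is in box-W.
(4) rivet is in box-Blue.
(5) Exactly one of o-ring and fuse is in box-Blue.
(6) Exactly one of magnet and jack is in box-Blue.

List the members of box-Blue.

From (2): o-ring ∉ box-Blue.
From (4): rivet ∈ box-Blue.
(1) (exactly one): jack ∉ box-Blue.
(3): rivet ∈ box-W.
(5) (exactly one): fuse ∈ box-Blue.
(6) (exactly one): magnet ∈ box-Blue.

box-Blue = {fuse, magnet, rivet}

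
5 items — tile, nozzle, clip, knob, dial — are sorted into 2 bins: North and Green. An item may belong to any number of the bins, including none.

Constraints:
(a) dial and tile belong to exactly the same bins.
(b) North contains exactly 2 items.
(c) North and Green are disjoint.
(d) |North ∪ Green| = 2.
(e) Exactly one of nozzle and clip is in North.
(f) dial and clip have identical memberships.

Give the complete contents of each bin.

North = {knob, nozzle}; Green = {}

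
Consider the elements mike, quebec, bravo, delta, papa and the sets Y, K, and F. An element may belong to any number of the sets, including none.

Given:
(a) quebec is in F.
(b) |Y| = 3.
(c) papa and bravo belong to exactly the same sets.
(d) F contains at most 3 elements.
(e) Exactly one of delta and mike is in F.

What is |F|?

2

From (a): quebec ∈ F.
Suppose bravo ∈ F: no assignment then satisfies all the clues, so bravo ∉ F.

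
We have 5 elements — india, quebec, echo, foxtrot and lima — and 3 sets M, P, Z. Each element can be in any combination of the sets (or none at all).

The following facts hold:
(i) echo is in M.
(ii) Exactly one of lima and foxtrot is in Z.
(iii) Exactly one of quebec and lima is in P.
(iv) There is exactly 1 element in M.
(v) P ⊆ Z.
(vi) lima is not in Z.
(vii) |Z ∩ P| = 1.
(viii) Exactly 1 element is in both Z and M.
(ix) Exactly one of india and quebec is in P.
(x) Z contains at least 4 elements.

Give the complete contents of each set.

M = {echo}; P = {quebec}; Z = {echo, foxtrot, india, quebec}

From (i): echo ∈ M.
From (vi): lima ∉ Z.
(ii) (exactly one): foxtrot ∈ Z.
(iv): M already has 1, so the rest are out.
(v) contrapositive: lima ∉ P.
(x): only 4 candidates remain for Z, so all are in.
(iii) (exactly one): quebec ∈ P.
(ix) (exactly one): india ∉ P.
Suppose echo ∈ P: no assignment then satisfies all the clues, so echo ∉ P.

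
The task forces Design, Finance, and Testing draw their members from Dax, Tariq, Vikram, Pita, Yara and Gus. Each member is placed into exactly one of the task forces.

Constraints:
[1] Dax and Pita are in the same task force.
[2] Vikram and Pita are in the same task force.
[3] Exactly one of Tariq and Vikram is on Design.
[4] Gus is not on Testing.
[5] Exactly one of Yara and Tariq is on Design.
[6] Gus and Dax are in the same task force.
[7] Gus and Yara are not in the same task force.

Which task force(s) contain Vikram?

Vikram: Finance

From (4): Gus ∉ Testing.
(6): Dax matches Gus: Dax ∉ Testing.
(1): Pita matches Dax: Pita ∉ Testing.
(2): Vikram matches Pita: Vikram ∉ Testing.
Suppose Vikram ∈ Design: no assignment then satisfies all the clues, so Vikram ∉ Design.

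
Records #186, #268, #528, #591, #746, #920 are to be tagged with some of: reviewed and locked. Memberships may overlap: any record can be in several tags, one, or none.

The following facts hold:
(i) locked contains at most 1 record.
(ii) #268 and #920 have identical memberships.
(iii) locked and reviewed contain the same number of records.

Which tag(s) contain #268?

#268: none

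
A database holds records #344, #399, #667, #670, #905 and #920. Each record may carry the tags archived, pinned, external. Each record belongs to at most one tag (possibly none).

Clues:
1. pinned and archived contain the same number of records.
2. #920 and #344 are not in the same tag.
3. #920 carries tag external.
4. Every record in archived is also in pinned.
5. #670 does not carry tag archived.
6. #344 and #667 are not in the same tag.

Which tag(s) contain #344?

#344: none

From (3): #920 ∈ external.
From (5): #670 ∉ archived.
(2): #344 ∉ external.
Suppose #344 ∈ archived: no assignment then satisfies all the clues, so #344 ∉ archived.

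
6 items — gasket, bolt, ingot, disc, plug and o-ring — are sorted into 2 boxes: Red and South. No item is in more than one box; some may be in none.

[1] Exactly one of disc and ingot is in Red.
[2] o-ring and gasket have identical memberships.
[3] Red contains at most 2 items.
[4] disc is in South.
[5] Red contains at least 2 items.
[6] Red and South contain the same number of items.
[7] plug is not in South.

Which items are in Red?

Red = {ingot, plug}

From (4): disc ∈ South.
From (7): plug ∉ South.
(1) (exactly one): ingot ∈ Red.
Suppose gasket ∈ Red: no assignment then satisfies all the clues, so gasket ∉ Red.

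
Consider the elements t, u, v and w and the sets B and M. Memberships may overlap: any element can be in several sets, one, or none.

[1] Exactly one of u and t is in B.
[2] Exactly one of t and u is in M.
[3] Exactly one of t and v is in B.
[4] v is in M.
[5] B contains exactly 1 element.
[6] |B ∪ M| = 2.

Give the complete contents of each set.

B = {t}; M = {t, v}

From (4): v ∈ M.
Suppose t ∉ B: no assignment then satisfies all the clues, so t ∈ B.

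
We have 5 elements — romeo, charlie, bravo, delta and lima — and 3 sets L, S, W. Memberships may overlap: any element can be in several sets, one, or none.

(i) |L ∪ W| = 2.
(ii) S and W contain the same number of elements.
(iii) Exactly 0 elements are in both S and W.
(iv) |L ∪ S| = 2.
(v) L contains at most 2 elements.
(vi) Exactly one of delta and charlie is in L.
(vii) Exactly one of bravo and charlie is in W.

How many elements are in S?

1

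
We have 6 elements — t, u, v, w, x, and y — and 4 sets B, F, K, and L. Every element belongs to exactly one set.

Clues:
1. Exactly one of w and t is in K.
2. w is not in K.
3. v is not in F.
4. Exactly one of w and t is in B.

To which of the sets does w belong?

w: B

From (2): w ∉ K.
From (3): v ∉ F.
(1) (exactly one): t ∈ K.
(4) (exactly one): w ∈ B.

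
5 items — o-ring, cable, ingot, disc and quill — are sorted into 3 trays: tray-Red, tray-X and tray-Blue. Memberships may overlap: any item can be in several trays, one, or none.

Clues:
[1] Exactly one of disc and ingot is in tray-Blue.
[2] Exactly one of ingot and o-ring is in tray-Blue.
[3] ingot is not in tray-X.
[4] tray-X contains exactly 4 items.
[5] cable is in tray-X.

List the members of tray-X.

tray-X = {cable, disc, o-ring, quill}

From (3): ingot ∉ tray-X.
From (5): cable ∈ tray-X.
(4): only 4 candidates remain for tray-X, so all are in.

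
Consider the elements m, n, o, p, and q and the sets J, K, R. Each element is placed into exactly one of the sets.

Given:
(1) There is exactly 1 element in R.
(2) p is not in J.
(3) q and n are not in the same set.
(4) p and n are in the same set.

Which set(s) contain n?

n: K

From (2): p ∉ J.
(4): n matches p: n ∉ J.
Suppose n ∉ K: no assignment then satisfies all the clues, so n ∈ K.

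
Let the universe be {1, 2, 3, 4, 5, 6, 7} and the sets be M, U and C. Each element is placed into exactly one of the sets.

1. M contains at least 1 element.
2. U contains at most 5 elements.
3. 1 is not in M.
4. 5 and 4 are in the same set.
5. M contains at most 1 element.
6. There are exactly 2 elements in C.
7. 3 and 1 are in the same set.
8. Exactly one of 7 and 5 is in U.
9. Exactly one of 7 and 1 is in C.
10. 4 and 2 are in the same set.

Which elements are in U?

U = {2, 4, 5, 6}

From (3): 1 ∉ M.
(7): 3 matches 1: 3 ∉ M.
Suppose 1 ∈ U: no assignment then satisfies all the clues, so 1 ∉ U.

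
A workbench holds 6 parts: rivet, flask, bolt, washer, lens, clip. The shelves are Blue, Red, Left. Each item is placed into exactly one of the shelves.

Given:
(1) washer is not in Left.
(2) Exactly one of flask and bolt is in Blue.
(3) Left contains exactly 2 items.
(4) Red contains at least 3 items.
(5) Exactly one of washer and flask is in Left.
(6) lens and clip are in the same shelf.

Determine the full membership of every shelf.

Blue = {bolt}; Red = {clip, lens, washer}; Left = {flask, rivet}

From (1): washer ∉ Left.
(5) (exactly one): flask ∈ Left.
(2) (exactly one): bolt ∈ Blue.
Suppose rivet ∈ Blue: no assignment then satisfies all the clues, so rivet ∉ Blue.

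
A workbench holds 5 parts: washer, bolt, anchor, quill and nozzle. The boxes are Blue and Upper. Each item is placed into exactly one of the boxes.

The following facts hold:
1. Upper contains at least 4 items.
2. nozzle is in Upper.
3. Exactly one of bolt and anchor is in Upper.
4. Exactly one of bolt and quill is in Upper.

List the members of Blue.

Blue = {bolt}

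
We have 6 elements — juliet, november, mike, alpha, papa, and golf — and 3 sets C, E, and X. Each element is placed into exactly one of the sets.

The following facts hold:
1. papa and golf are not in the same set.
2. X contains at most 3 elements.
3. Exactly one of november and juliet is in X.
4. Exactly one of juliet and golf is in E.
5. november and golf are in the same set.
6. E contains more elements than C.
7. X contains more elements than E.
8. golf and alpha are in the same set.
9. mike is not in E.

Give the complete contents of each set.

From (9): mike ∉ E.
Suppose juliet ∈ C: no assignment then satisfies all the clues, so juliet ∉ C.

C = {mike}; E = {juliet, papa}; X = {alpha, golf, november}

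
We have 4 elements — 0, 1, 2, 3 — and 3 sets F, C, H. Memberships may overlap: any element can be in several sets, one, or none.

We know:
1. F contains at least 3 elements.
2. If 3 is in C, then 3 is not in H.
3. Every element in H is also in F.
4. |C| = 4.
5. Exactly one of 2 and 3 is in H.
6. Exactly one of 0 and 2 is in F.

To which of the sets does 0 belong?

(4): only 4 candidates remain for C, so all are in.
(2): 3 ∉ H.
(5) (exactly one): 2 ∈ H.
(3) with 2 ∈ H: 2 ∈ F.
(6) (exactly one): 0 ∉ F.
(1): only 3 candidates remain for F, so all are in.
(3) contrapositive: 0 ∉ H.

0: C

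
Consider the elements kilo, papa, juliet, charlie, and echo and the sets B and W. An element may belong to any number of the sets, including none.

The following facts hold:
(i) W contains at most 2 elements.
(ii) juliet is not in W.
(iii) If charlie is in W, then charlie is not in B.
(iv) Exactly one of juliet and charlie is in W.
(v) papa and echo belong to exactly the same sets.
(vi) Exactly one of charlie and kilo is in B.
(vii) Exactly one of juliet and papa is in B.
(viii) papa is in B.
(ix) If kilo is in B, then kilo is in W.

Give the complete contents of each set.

From (ii): juliet ∉ W.
From (viii): papa ∈ B.
(iv) (exactly one): charlie ∈ W.
(v): echo matches papa: echo ∈ B.
(vii) (exactly one): juliet ∉ B.
(iii): charlie ∉ B.
(vi) (exactly one): kilo ∈ B.
(ix): kilo ∈ W.
(i): W already has 2, so the rest are out.

B = {echo, kilo, papa}; W = {charlie, kilo}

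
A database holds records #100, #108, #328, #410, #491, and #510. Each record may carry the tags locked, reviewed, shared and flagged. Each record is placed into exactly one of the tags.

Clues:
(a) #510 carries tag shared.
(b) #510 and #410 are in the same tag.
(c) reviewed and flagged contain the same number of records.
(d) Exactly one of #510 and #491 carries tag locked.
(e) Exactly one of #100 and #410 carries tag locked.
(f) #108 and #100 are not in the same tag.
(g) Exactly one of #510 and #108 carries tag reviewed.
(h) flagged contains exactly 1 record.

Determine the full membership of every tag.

locked = {#100, #491}; reviewed = {#108}; shared = {#410, #510}; flagged = {#328}

From (a): #510 ∈ shared.
(b): #410 matches #510: #410 ∉ locked.
(b): #410 matches #510: #410 ∉ reviewed.
(b): #410 matches #510: #410 ∈ shared.
(d) (exactly one): #491 ∈ locked.
(e) (exactly one): #100 ∈ locked.
(f): #108 ∉ locked.
(g) (exactly one): #108 ∈ reviewed.
(h): only 1 candidates remain for flagged, so all are in.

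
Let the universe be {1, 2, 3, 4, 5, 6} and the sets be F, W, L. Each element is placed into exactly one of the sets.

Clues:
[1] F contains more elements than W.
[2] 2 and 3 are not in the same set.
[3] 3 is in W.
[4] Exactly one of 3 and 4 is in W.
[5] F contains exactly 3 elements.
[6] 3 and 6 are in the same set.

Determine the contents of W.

From (3): 3 ∈ W.
(2): 2 ∉ W.
(4) (exactly one): 4 ∉ W.
(6): 6 matches 3: 6 ∉ F.
(6): 6 matches 3: 6 ∈ W.
Suppose 1 ∈ W: no assignment then satisfies all the clues, so 1 ∉ W.

W = {3, 6}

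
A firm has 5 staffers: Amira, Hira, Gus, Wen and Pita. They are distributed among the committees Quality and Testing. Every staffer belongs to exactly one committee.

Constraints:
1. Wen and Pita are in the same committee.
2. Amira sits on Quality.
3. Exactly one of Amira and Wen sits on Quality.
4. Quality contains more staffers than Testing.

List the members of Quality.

Quality = {Amira, Gus, Hira}

From (2): Amira ∈ Quality.
(3) (exactly one): Wen ∉ Quality.
Only one committee left: Wen ∈ Testing.
(1): Pita matches Wen: Pita ∉ Quality.
(1): Pita matches Wen: Pita ∈ Testing.
Suppose Hira ∉ Quality: no assignment then satisfies all the clues, so Hira ∈ Quality.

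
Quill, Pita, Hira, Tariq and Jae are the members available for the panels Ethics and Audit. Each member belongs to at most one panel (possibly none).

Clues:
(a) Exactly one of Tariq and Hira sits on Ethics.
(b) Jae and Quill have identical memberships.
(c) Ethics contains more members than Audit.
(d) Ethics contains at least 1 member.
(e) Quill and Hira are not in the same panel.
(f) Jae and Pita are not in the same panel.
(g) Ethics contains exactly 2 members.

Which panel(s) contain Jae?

Jae: none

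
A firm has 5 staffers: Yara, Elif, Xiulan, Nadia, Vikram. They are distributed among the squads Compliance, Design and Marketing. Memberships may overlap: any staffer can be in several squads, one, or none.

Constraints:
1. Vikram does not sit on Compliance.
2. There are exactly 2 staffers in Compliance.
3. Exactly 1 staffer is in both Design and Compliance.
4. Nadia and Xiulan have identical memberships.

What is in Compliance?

From (1): Vikram ∉ Compliance.
Suppose Yara ∉ Compliance: no assignment then satisfies all the clues, so Yara ∈ Compliance.

Compliance = {Elif, Yara}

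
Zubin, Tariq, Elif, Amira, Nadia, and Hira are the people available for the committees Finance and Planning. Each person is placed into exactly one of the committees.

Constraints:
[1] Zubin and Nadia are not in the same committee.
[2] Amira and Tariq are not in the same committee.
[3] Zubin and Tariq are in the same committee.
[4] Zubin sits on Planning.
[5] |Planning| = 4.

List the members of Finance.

Finance = {Amira, Nadia}

From (4): Zubin ∈ Planning.
(1): Nadia ∉ Planning.
(3): Tariq matches Zubin: Tariq ∉ Finance.
(3): Tariq matches Zubin: Tariq ∈ Planning.
Only one committee left: Nadia ∈ Finance.
(2): Amira ∉ Planning.
(5): only 4 candidates remain for Planning, so all are in.
Only one committee left: Amira ∈ Finance.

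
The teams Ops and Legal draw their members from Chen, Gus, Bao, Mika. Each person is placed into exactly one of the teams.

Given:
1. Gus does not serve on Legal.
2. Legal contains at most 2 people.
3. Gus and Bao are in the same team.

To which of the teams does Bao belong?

Bao: Ops

From (1): Gus ∉ Legal.
(3): Bao matches Gus: Bao ∉ Legal.
Only one team left: Gus ∈ Ops.
Only one team left: Bao ∈ Ops.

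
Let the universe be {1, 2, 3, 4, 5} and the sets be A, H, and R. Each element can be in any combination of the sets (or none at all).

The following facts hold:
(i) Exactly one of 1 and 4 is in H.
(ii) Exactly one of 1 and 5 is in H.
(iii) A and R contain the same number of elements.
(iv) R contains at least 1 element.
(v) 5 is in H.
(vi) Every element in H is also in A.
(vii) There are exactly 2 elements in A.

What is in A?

A = {4, 5}

From (v): 5 ∈ H.
(ii) (exactly one): 1 ∉ H.
(vi) with 5 ∈ H: 5 ∈ A.
(i) (exactly one): 4 ∈ H.
(vi) with 4 ∈ H: 4 ∈ A.
(vii): A already has 2, so the rest are out.
(vi) contrapositive: 2 ∉ H.
(vi) contrapositive: 3 ∉ H.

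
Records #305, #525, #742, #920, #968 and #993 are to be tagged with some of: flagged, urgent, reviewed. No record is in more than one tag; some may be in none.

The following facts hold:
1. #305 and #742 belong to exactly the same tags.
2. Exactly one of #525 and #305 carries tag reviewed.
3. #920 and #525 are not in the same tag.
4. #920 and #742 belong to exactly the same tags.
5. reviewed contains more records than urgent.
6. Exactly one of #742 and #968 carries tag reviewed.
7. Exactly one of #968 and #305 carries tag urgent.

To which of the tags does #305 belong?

#305: reviewed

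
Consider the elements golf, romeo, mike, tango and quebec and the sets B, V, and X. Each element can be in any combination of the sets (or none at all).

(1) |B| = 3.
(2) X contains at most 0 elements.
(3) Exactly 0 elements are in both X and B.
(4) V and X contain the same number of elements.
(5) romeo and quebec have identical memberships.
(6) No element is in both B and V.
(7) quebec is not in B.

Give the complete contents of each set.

B = {golf, mike, tango}; V = {}; X = {}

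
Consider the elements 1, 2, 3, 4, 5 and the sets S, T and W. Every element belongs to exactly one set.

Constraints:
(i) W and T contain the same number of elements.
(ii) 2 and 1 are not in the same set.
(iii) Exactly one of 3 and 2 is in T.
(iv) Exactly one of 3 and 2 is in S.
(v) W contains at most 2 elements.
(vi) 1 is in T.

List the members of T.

T = {1, 3}

From (vi): 1 ∈ T.
(ii): 2 ∉ T.
(iii) (exactly one): 3 ∈ T.
(iv) (exactly one): 2 ∈ S.
Suppose 4 ∈ T: no assignment then satisfies all the clues, so 4 ∉ T.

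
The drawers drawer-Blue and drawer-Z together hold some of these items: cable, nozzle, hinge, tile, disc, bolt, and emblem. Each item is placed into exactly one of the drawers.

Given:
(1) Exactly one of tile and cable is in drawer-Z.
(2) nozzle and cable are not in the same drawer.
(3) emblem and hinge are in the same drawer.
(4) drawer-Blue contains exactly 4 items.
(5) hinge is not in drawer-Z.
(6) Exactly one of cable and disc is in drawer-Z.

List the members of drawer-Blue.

drawer-Blue = {bolt, cable, emblem, hinge}

From (5): hinge ∉ drawer-Z.
(3): emblem matches hinge: emblem ∉ drawer-Z.
Only one drawer left: hinge ∈ drawer-Blue.
Only one drawer left: emblem ∈ drawer-Blue.
Suppose cable ∉ drawer-Blue: no assignment then satisfies all the clues, so cable ∈ drawer-Blue.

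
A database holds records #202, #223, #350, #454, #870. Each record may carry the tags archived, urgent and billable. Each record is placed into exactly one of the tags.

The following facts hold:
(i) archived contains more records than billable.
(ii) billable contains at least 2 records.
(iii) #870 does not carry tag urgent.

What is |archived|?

3

From (iii): #870 ∉ urgent.
Suppose #202 ∈ urgent: no assignment then satisfies all the clues, so #202 ∉ urgent.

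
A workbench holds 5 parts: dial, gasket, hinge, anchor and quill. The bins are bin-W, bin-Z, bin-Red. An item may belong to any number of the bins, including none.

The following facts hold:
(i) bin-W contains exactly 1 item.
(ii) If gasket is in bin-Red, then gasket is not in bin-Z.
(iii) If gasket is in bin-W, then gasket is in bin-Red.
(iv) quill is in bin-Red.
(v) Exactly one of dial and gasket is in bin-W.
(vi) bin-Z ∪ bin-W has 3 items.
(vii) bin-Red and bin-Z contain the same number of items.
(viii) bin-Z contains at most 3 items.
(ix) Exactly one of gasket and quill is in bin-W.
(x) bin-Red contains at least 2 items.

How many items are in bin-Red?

2

From (iv): quill ∈ bin-Red.
Suppose dial ∈ bin-W: no assignment then satisfies all the clues, so dial ∉ bin-W.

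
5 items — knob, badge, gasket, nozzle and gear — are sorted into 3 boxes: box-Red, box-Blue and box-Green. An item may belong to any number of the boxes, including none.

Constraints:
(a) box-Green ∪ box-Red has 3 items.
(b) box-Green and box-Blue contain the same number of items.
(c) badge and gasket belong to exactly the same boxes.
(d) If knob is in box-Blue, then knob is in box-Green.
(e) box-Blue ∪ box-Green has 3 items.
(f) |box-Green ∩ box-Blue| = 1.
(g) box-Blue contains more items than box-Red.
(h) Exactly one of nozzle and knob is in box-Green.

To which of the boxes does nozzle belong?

nozzle: box-Blue, box-Red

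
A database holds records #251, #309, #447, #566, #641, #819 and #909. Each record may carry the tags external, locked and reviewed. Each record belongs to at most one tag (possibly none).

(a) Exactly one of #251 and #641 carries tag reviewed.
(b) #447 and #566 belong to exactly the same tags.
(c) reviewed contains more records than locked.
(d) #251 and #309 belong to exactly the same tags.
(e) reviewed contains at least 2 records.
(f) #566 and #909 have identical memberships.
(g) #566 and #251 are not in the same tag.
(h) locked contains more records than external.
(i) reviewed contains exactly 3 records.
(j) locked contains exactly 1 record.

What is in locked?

locked = {#641}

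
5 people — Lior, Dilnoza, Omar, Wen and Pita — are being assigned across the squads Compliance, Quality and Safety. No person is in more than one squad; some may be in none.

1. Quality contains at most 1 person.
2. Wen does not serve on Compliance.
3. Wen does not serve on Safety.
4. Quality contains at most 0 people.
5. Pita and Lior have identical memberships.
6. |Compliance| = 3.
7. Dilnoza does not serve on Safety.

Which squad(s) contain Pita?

From (2): Wen ∉ Compliance.
From (3): Wen ∉ Safety.
From (7): Dilnoza ∉ Safety.
(4): Quality already has 0, so the rest are out.
Suppose Pita ∉ Compliance: no assignment then satisfies all the clues, so Pita ∈ Compliance.

Pita: Compliance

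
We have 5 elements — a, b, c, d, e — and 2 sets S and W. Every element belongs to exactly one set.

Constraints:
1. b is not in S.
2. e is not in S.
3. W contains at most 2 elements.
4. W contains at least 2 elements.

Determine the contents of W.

From (1): b ∉ S.
From (2): e ∉ S.
Only one set left: b ∈ W.
Only one set left: e ∈ W.
(3): W already has 2, so the rest are out.
Only one set left: a ∈ S.
Only one set left: c ∈ S.
Only one set left: d ∈ S.

W = {b, e}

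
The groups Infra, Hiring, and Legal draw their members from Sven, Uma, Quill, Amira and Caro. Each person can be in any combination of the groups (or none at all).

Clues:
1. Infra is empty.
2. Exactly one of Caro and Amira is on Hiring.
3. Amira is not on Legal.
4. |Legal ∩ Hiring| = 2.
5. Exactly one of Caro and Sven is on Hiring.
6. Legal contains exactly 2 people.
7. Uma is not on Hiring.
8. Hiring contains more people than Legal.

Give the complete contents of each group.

Infra = {}; Hiring = {Amira, Quill, Sven}; Legal = {Quill, Sven}

From (3): Amira ∉ Legal.
From (7): Uma ∉ Hiring.
(1): Infra already has 0, so the rest are out.
Suppose Sven ∉ Hiring: no assignment then satisfies all the clues, so Sven ∈ Hiring.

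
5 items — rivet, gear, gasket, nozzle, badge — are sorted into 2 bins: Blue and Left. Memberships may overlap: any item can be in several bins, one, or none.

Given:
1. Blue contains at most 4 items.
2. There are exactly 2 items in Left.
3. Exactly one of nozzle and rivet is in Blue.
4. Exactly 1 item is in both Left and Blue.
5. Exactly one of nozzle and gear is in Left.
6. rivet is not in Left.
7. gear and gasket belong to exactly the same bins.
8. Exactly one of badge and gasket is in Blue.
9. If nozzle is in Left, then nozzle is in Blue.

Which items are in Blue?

Blue = {gasket, gear, nozzle}

From (6): rivet ∉ Left.
Suppose rivet ∈ Blue: no assignment then satisfies all the clues, so rivet ∉ Blue.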